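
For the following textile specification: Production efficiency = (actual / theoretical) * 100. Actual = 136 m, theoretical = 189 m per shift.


Formula: Efficiency% = (Actual output / Theoretical output) * 100
Efficiency% = (136 / 189) * 100
Efficiency% = 0.719577 * 100 = 71.9577% ≈ 72.0%

72.0%


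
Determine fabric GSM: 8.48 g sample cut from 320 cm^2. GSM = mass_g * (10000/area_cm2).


Formula: GSM = mass_g / area_m2
Step 1: Convert area: 320 cm^2 = 320 / 10000 = 0.032 m^2
Step 2: GSM = 8.48 g / 0.032 m^2 = 265.0 g/m^2

265.0 g/m^2


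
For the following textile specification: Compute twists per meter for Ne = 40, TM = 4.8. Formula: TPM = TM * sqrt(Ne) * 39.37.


Formula: TPM = TM * sqrt(Ne) * 39.37
Step 1: sqrt(Ne) = sqrt(40) = 6.3246
Step 2: TM * sqrt(Ne) = 4.8 * 6.3246 = 30.3581
Step 3: TPM = 30.3581 * 39.37 = 1195 twists/m

1195 twists/m


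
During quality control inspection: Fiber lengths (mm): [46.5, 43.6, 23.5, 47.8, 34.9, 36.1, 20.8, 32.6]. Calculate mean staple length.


Formula: Mean = sum of lengths / count
Sum = 46.5 + 43.6 + 23.5 + 47.8 + 34.9 + 36.1 + 20.8 + 32.6
Sum = 285.8 mm
Mean = 285.8 / 8 = 35.73 mm

35.73 mm


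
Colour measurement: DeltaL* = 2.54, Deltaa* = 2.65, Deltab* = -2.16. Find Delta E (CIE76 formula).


Formula: Delta E = sqrt(dL*^2 + da*^2 + db*^2)
Step 1: dL*^2 = 2.54^2 = 6.4516
Step 2: da*^2 = 2.65^2 = 7.0225
Step 3: db*^2 = (-2.16)^2 = 4.6656
Step 4: Sum = 6.4516 + 7.0225 + 4.6656 = 18.1397
Step 5: Delta E = sqrt(18.1397) = 4.26

4.26 Delta E


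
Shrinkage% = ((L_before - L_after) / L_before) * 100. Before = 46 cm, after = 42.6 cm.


Formula: Shrinkage% = ((L_before - L_after) / L_before) * 100
Step 1: Shrinkage = 46 - 42.6 = 3.4 cm
Step 2: Shrinkage% = (3.4 / 46) * 100
Step 3: Shrinkage% = 0.073913 * 100 = 7.3913% ≈ 7.4%

7.4%


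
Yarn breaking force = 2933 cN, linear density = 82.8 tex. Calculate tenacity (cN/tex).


Formula: Tenacity = Breaking force / Linear density
Tenacity = 2933 cN / 82.8 tex
Tenacity = 35.42 cN/tex

35.42 cN/tex


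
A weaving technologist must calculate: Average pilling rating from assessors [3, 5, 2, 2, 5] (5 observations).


Formula: Mean = sum / count
Sum = 3 + 5 + 2 + 2 + 5 = 17
Mean = 17 / 5 = 3.4

3.4


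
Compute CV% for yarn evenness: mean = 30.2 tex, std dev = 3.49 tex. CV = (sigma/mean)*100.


Formula: CV% = (standard deviation / mean) * 100
Step 1: Ratio = 3.49 / 30.2 = 0.115563
Step 2: CV% = 0.115563 * 100 = 11.5563% ≈ 11.6%

11.6%


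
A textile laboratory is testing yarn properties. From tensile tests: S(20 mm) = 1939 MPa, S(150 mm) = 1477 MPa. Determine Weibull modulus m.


Formula: m = ln(L1/L2) / ln(S2/S1)
Step 1: ln(L1/L2) = ln(20/150) = -2.01490
Step 2: S2/S1 = 1477/1939 = 0.76173
Step 3: ln(S2/S1) = ln(0.76173) = -0.27216
Step 4: m = -2.01490 / -0.27216 = 7.40

7.40 (Weibull m)


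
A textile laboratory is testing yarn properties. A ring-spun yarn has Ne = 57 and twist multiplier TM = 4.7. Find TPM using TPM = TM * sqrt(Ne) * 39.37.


Formula: TPM = TM * sqrt(Ne) * 39.37
Step 1: sqrt(Ne) = sqrt(57) = 7.5498
Step 2: TM * sqrt(Ne) = 4.7 * 7.5498 = 35.4841
Step 3: TPM = 35.4841 * 39.37 = 1397 twists/m

1397 twists/m


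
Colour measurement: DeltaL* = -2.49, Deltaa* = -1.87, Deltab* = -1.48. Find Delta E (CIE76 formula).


Formula: Delta E = sqrt(dL*^2 + da*^2 + db*^2)
Step 1: dL*^2 = (-2.49)^2 = 6.2001
Step 2: da*^2 = (-1.87)^2 = 3.4969
Step 3: db*^2 = (-1.48)^2 = 2.1904
Step 4: Sum = 6.2001 + 3.4969 + 2.1904 = 11.8874
Step 5: Delta E = sqrt(11.8874) = 3.45

3.45 Delta E


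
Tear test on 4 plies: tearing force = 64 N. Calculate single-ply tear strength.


Formula: Per-ply strength = Total force / Number of plies
Per-ply = 64 N / 4
Per-ply = 16 N

16 N


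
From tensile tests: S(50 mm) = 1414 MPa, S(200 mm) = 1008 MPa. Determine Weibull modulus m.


Formula: m = ln(L1/L2) / ln(S2/S1)
Step 1: ln(L1/L2) = ln(50/200) = -1.38629
Step 2: S2/S1 = 1008/1414 = 0.71287
Step 3: ln(S2/S1) = ln(0.71287) = -0.33846
Step 4: m = -1.38629 / -0.33846 = 4.10

4.10 (Weibull m)


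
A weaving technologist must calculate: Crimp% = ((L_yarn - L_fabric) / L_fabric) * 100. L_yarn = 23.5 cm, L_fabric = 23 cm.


Formula: Crimp% = ((L_yarn - L_fabric) / L_fabric) * 100
Step 1: Extension = 23.5 - 23 = 0.5 cm
Step 2: Crimp% = (0.5 / 23) * 100
Step 3: Crimp% = 0.021739 * 100 = 2.1739% ≈ 2.2%

2.2%


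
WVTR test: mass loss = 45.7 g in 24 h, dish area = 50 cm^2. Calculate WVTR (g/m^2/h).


Formula: WVTR = mass_loss / (area * time)
Step 1: Convert area: 50 cm^2 = 0.005 m^2
Step 2: WVTR = 45.7 g / (0.005 m^2 * 24 h)
Step 3: WVTR = 45.7 / 0.12 = 380.8 g/m^2/h

380.8 g/m^2/h


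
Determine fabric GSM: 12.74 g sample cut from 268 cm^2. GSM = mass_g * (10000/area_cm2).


Formula: GSM = mass_g / area_m2
Step 1: Convert area: 268 cm^2 = 268 / 10000 = 0.0268 m^2
Step 2: GSM = 12.74 g / 0.0268 m^2 = 475.4 g/m^2

475.4 g/m^2


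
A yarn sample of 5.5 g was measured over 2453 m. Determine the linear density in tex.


Formula: Tex = (mass_g / length_m) * 1000
Substituting: Tex = (5.5 / 2453) * 1000
Intermediate: 5.5 / 2453 = 0.00224215 g/m
Tex = 0.00224215 * 1000 = 2.24 tex

2.24 tex


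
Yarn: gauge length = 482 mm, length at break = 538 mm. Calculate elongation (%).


Formula: Elongation (%) = ((L_break - L0) / L0) * 100
Step 1: Extension = 538 - 482 = 56 mm
Step 2: Elongation = (56 / 482) * 100
Step 3: Elongation = 0.116183 * 100 = 11.6183% ≈ 11.6%

11.6%


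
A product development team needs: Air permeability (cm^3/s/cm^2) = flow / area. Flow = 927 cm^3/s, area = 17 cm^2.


Formula: Air Permeability = Airflow / Test Area
AP = 927 cm^3/s / 17 cm^2
AP = 54.5 cm^3/s/cm^2

54.5 cm^3/s/cm^2


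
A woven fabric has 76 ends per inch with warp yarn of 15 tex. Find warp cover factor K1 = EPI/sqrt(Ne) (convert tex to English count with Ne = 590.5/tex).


Formula: K1 = EPI / sqrt(Ne), with Ne = 590.5 / tex_warp
Step 1: Ne = 590.5 / 15 = 39.367
Step 2: sqrt(Ne) = sqrt(39.367) = 6.2743
Step 3: K1 = 76 / 6.2743 = 12.1

12.1


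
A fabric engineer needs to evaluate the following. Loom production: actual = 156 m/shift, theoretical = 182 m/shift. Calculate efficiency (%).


Formula: Efficiency% = (Actual output / Theoretical output) * 100
Efficiency% = (156 / 182) * 100
Efficiency% = 0.857143 * 100 = 85.7143% ≈ 85.7%

85.7%


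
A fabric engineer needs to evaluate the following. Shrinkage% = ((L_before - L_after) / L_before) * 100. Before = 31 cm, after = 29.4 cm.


Formula: Shrinkage% = ((L_before - L_after) / L_before) * 100
Step 1: Shrinkage = 31 - 29.4 = 1.6 cm
Step 2: Shrinkage% = (1.6 / 31) * 100
Step 3: Shrinkage% = 0.051613 * 100 = 5.1613% ≈ 5.2%

5.2%


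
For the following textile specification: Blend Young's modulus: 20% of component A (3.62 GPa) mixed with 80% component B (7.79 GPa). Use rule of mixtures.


Formula: Blend property = (fraction_A * property_A) + (fraction_B * property_B)
Step 1: Contribution A = 20/100 * 3.62 GPa = 0.724 GPa
Step 2: Contribution B = 80/100 * 7.79 GPa = 6.232 GPa
Step 3: Blend Young's modulus = 0.724 + 6.232 = 6.956 GPa

6.956 GPa


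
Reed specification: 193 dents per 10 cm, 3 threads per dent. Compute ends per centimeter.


Formula: EPC = (dents per 10 cm * ends per dent) / 10
Step 1: Total ends per 10 cm = 193 * 3 = 579
Step 2: EPC = 579 / 10 = 57.9 ends/cm

57.9 ends/cm


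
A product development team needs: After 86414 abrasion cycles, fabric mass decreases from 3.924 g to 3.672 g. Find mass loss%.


Formula: Mass loss% = ((m_before - m_after) / m_before) * 100
Step 1: Mass loss = 3.924 - 3.672 = 0.252 g
Step 2: Ratio = 0.252 / 3.924 = 0.0642202
Step 3: Mass loss% = 0.0642202 * 100 = 6.42202% ≈ 6.42%

6.42%


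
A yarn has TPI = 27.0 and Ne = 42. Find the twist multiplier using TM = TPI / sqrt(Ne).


Formula: TM = TPI / sqrt(Ne)
Step 1: sqrt(Ne) = sqrt(42) = 6.4807
Step 2: TM = 27.0 / 6.4807 = 4.17

4.17 TM


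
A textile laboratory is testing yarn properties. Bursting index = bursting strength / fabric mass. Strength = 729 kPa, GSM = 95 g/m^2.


Formula: Bursting Index = Bursting Strength / Fabric GSM
BI = 729 kPa / 95 g/m^2
BI = 7.674 kPa/(g/m^2)

7.674 kPa/(g/m^2)


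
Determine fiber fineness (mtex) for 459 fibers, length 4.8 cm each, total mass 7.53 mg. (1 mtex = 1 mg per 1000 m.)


Formula: fineness (mtex) = mass (mg) / total length (km) = (mass_mg / total_length_m) * 1000
Step 1: Convert fiber length: 4.8 cm = 0.048 m
Step 2: Total fiber length = 459 * 0.048 = 22.032 m
Step 3: Linear density = 7.53 mg / 22.032 m = 0.3418 mg/m
Step 4: fineness = 0.3418 * 1000 = 341.8 mtex

341.8 mtex


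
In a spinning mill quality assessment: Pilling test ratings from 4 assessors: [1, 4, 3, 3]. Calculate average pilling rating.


Formula: Mean = sum / count
Sum = 1 + 4 + 3 + 3 = 11
Mean = 11 / 4 = 2.8

2.8


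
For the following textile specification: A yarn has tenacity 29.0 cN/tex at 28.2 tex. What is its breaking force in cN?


Formula: Breaking force = Tenacity * Linear density
F = 29.0 cN/tex * 28.2 tex
F = 817.80 cN

817.80 cN


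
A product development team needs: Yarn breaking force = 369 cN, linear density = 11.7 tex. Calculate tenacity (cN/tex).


Formula: Tenacity = Breaking force / Linear density
Tenacity = 369 cN / 11.7 tex
Tenacity = 31.54 cN/tex

31.54 cN/tex


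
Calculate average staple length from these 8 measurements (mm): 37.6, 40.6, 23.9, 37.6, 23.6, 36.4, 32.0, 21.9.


Formula: Mean = sum of lengths / count
Sum = 37.6 + 40.6 + 23.9 + 37.6 + 23.6 + 36.4 + 32.0 + 21.9
Sum = 253.6 mm
Mean = 253.6 / 8 = 31.70 mm

31.70 mm


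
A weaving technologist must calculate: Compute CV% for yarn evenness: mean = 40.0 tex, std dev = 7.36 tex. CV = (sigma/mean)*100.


Formula: CV% = (standard deviation / mean) * 100
Step 1: Ratio = 7.36 / 40.0 = 0.184
Step 2: CV% = 0.184 * 100 = 18.4%

18.4%


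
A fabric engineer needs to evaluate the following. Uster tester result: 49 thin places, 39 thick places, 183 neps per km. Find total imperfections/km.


Formula: Total = thin places + thick places + neps
Total = 49 + 39 + 183
Total = 271 imperfections/km

271 imperfections/km


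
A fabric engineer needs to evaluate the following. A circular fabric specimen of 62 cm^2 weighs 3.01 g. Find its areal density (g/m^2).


Formula: GSM = mass_g / area_m2
Step 1: Convert area: 62 cm^2 = 62 / 10000 = 0.0062 m^2
Step 2: GSM = 3.01 g / 0.0062 m^2 = 485.5 g/m^2

485.5 g/m^2


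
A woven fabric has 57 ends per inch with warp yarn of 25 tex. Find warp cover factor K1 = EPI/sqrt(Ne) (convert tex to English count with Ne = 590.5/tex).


Formula: K1 = EPI / sqrt(Ne), with Ne = 590.5 / tex_warp
Step 1: Ne = 590.5 / 25 = 23.62
Step 2: sqrt(Ne) = sqrt(23.62) = 4.86
Step 3: K1 = 57 / 4.86 = 11.7

11.7


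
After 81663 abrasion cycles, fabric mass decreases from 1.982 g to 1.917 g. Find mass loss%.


Formula: Mass loss% = ((m_before - m_after) / m_before) * 100
Step 1: Mass loss = 1.982 - 1.917 = 0.065 g
Step 2: Ratio = 0.065 / 1.982 = 0.0327952
Step 3: Mass loss% = 0.0327952 * 100 = 3.27952% ≈ 3.28%

3.28%


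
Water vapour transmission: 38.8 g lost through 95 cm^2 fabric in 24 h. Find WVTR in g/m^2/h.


Formula: WVTR = mass_loss / (area * time)
Step 1: Convert area: 95 cm^2 = 0.0095 m^2
Step 2: WVTR = 38.8 g / (0.0095 m^2 * 24 h)
Step 3: WVTR = 38.8 / 0.228 = 170.2 g/m^2/h

170.2 g/m^2/h


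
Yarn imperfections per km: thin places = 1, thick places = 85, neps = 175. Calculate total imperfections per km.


Formula: Total = thin places + thick places + neps
Total = 1 + 85 + 175
Total = 261 imperfections/km

261 imperfections/km


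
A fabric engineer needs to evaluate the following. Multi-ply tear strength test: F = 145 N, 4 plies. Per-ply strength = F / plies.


Formula: Per-ply strength = Total force / Number of plies
Per-ply = 145 N / 4
Per-ply = 36.25 N

36.25 N


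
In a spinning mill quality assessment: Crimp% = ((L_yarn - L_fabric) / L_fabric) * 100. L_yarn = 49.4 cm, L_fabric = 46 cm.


Formula: Crimp% = ((L_yarn - L_fabric) / L_fabric) * 100
Step 1: Extension = 49.4 - 46 = 3.4 cm
Step 2: Crimp% = (3.4 / 46) * 100
Step 3: Crimp% = 0.073913 * 100 = 7.3913% ≈ 7.4%

7.4%


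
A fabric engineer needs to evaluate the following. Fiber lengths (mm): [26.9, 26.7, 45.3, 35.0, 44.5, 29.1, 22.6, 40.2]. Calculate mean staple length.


Formula: Mean = sum of lengths / count
Sum = 26.9 + 26.7 + 45.3 + 35.0 + 44.5 + 29.1 + 22.6 + 40.2
Sum = 270.3 mm
Mean = 270.3 / 8 = 33.79 mm

33.79 mm


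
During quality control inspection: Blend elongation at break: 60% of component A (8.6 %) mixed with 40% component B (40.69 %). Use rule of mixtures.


Formula: Blend property = (fraction_A * property_A) + (fraction_B * property_B)
Step 1: Contribution A = 60/100 * 8.6 % = 5.16 %
Step 2: Contribution B = 40/100 * 40.69 % = 16.276 %
Step 3: Blend elongation at break = 5.16 + 16.276 = 21.436 %

21.436 %


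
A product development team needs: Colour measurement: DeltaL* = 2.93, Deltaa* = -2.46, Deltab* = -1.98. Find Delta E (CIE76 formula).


Formula: Delta E = sqrt(dL*^2 + da*^2 + db*^2)
Step 1: dL*^2 = 2.93^2 = 8.5849
Step 2: da*^2 = (-2.46)^2 = 6.0516
Step 3: db*^2 = (-1.98)^2 = 3.9204
Step 4: Sum = 8.5849 + 6.0516 + 3.9204 = 18.5569
Step 5: Delta E = sqrt(18.5569) = 4.31

4.31 Delta E


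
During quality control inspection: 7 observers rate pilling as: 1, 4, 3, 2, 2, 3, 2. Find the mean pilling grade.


Formula: Mean = sum / count
Sum = 1 + 4 + 3 + 2 + 2 + 3 + 2 = 17
Mean = 17 / 7 = 2.4

2.4


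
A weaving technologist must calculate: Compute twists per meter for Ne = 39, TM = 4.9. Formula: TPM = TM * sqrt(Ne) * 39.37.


Formula: TPM = TM * sqrt(Ne) * 39.37
Step 1: sqrt(Ne) = sqrt(39) = 6.245
Step 2: TM * sqrt(Ne) = 4.9 * 6.245 = 30.6005
Step 3: TPM = 30.6005 * 39.37 = 1205 twists/m

1205 twists/m


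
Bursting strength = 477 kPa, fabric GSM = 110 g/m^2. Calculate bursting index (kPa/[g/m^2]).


Formula: Bursting Index = Bursting Strength / Fabric GSM
BI = 477 kPa / 110 g/m^2
BI = 4.336 kPa/(g/m^2)

4.336 kPa/(g/m^2)


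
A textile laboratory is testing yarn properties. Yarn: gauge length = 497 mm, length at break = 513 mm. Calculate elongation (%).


Formula: Elongation (%) = ((L_break - L0) / L0) * 100
Step 1: Extension = 513 - 497 = 16 mm
Step 2: Elongation = (16 / 497) * 100
Step 3: Elongation = 0.032193 * 100 = 3.2193% ≈ 3.2%

3.2%


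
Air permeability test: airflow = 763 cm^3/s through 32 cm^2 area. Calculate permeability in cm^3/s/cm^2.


Formula: Air Permeability = Airflow / Test Area
AP = 763 cm^3/s / 32 cm^2
AP = 23.8 cm^3/s/cm^2

23.8 cm^3/s/cm^2


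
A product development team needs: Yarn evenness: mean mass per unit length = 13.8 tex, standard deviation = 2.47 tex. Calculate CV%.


Formula: CV% = (standard deviation / mean) * 100
Step 1: Ratio = 2.47 / 13.8 = 0.178986
Step 2: CV% = 0.178986 * 100 = 17.8986% ≈ 17.9%

17.9%


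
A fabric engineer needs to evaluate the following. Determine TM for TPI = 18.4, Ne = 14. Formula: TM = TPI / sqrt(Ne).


Formula: TM = TPI / sqrt(Ne)
Step 1: sqrt(Ne) = sqrt(14) = 3.7417
Step 2: TM = 18.4 / 3.7417 = 4.92

4.92 TM


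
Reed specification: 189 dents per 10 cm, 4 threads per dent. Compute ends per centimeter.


Formula: EPC = (dents per 10 cm * ends per dent) / 10
Step 1: Total ends per 10 cm = 189 * 4 = 756
Step 2: EPC = 756 / 10 = 75.6 ends/cm

75.6 ends/cm


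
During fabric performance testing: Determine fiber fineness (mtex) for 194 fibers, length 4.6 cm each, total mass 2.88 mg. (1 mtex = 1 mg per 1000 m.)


Formula: fineness (mtex) = mass (mg) / total length (km) = (mass_mg / total_length_m) * 1000
Step 1: Convert fiber length: 4.6 cm = 0.046 m
Step 2: Total fiber length = 194 * 0.046 = 8.924 m
Step 3: Linear density = 2.88 mg / 8.924 m = 0.3227 mg/m
Step 4: fineness = 0.3227 * 1000 = 322.7 mtex

322.7 mtex


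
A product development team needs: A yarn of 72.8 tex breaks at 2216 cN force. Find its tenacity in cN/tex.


Formula: Tenacity = Breaking force / Linear density
Tenacity = 2216 cN / 72.8 tex
Tenacity = 30.44 cN/tex

30.44 cN/tex


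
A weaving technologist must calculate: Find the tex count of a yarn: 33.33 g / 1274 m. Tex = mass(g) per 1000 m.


Formula: Tex = (mass_g / length_m) * 1000
Substituting: Tex = (33.33 / 1274) * 1000
Intermediate: 33.33 / 1274 = 0.0261617 g/m
Tex = 0.0261617 * 1000 = 26.16 tex

26.16 tex


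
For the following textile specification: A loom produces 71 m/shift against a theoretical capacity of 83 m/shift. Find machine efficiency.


Formula: Efficiency% = (Actual output / Theoretical output) * 100
Efficiency% = (71 / 83) * 100
Efficiency% = 0.855422 * 100 = 85.5422% ≈ 85.5%

85.5%


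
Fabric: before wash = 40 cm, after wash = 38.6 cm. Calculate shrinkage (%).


Formula: Shrinkage% = ((L_before - L_after) / L_before) * 100
Step 1: Shrinkage = 40 - 38.6 = 1.4 cm
Step 2: Shrinkage% = (1.4 / 40) * 100
Step 3: Shrinkage% = 0.035 * 100 = 3.5%

3.5%


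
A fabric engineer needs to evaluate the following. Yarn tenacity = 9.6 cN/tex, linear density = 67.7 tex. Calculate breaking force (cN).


Formula: Breaking force = Tenacity * Linear density
F = 9.6 cN/tex * 67.7 tex
F = 649.92 cN

649.92 cN


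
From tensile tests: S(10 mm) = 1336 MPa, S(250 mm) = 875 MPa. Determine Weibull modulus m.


Formula: m = ln(L1/L2) / ln(S2/S1)
Step 1: ln(L1/L2) = ln(10/250) = -3.21888
Step 2: S2/S1 = 875/1336 = 0.65494
Step 3: ln(S2/S1) = ln(0.65494) = -0.42321
Step 4: m = -3.21888 / -0.42321 = 7.61

7.61 (Weibull m)


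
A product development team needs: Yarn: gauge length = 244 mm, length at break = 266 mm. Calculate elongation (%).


Formula: Elongation (%) = ((L_break - L0) / L0) * 100
Step 1: Extension = 266 - 244 = 22 mm
Step 2: Elongation = (22 / 244) * 100
Step 3: Elongation = 0.090164 * 100 = 9.0164% ≈ 9.0%

9.0%


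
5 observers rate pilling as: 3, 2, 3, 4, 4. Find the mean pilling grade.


Formula: Mean = sum / count
Sum = 3 + 2 + 3 + 4 + 4 = 16
Mean = 16 / 5 = 3.2

3.2


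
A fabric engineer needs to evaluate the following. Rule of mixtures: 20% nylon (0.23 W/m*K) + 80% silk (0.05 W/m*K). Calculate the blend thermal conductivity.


Formula: Blend property = (fraction_A * property_A) + (fraction_B * property_B)
Step 1: Contribution A = 20/100 * 0.23 W/m*K = 0.046 W/m*K
Step 2: Contribution B = 80/100 * 0.05 W/m*K = 0.04 W/m*K
Step 3: Blend thermal conductivity = 0.046 + 0.04 = 0.086 W/m*K

0.086 W/m*K


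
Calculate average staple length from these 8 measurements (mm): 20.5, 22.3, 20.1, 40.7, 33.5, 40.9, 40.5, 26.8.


Formula: Mean = sum of lengths / count
Sum = 20.5 + 22.3 + 20.1 + 40.7 + 33.5 + 40.9 + 40.5 + 26.8
Sum = 245.3 mm
Mean = 245.3 / 8 = 30.66 mm

30.66 mm


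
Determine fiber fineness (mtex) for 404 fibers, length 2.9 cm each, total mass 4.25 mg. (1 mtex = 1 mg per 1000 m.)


Formula: fineness (mtex) = mass (mg) / total length (km) = (mass_mg / total_length_m) * 1000
Step 1: Convert fiber length: 2.9 cm = 0.029 m
Step 2: Total fiber length = 404 * 0.029 = 11.716 m
Step 3: Linear density = 4.25 mg / 11.716 m = 0.3628 mg/m
Step 4: fineness = 0.3628 * 1000 = 362.8 mtex

362.8 mtex


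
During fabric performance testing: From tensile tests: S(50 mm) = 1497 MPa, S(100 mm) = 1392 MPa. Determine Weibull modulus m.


Formula: m = ln(L1/L2) / ln(S2/S1)
Step 1: ln(L1/L2) = ln(50/100) = -0.69315
Step 2: S2/S1 = 1392/1497 = 0.92986
Step 3: ln(S2/S1) = ln(0.92986) = -0.07272
Step 4: m = -0.69315 / -0.07272 = 9.53

9.53 (Weibull m)


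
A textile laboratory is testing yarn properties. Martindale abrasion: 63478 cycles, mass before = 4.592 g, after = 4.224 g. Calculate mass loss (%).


Formula: Mass loss% = ((m_before - m_after) / m_before) * 100
Step 1: Mass loss = 4.592 - 4.224 = 0.368 g
Step 2: Ratio = 0.368 / 4.592 = 0.0801394
Step 3: Mass loss% = 0.0801394 * 100 = 8.01394% ≈ 8.01%

8.01%


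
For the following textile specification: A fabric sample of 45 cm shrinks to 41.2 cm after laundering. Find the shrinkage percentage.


Formula: Shrinkage% = ((L_before - L_after) / L_before) * 100
Step 1: Shrinkage = 45 - 41.2 = 3.8 cm
Step 2: Shrinkage% = (3.8 / 45) * 100
Step 3: Shrinkage% = 0.084444 * 100 = 8.4444% ≈ 8.4%

8.4%


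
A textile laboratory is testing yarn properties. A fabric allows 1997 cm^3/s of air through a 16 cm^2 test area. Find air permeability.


Formula: Air Permeability = Airflow / Test Area
AP = 1997 cm^3/s / 16 cm^2
AP = 124.8 cm^3/s/cm^2

124.8 cm^3/s/cm^2


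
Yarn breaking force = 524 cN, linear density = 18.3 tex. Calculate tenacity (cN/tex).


Formula: Tenacity = Breaking force / Linear density
Tenacity = 524 cN / 18.3 tex
Tenacity = 28.63 cN/tex

28.63 cN/tex


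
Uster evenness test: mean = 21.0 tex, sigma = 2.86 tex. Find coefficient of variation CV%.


Formula: CV% = (standard deviation / mean) * 100
Step 1: Ratio = 2.86 / 21.0 = 0.13619
Step 2: CV% = 0.13619 * 100 = 13.619% ≈ 13.6%

13.6%


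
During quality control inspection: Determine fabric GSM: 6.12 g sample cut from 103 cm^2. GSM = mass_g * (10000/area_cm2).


Formula: GSM = mass_g / area_m2
Step 1: Convert area: 103 cm^2 = 103 / 10000 = 0.0103 m^2
Step 2: GSM = 6.12 g / 0.0103 m^2 = 594.2 g/m^2

594.2 g/m^2


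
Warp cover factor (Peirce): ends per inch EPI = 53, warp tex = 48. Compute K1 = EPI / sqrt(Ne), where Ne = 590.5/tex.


Formula: K1 = EPI / sqrt(Ne), with Ne = 590.5 / tex_warp
Step 1: Ne = 590.5 / 48 = 12.302
Step 2: sqrt(Ne) = sqrt(12.302) = 3.5074
Step 3: K1 = 53 / 3.5074 = 15.1

15.1


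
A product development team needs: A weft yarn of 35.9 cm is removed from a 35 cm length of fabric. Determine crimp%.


Formula: Crimp% = ((L_yarn - L_fabric) / L_fabric) * 100
Step 1: Extension = 35.9 - 35 = 0.9 cm
Step 2: Crimp% = (0.9 / 35) * 100
Step 3: Crimp% = 0.025714 * 100 = 2.5714% ≈ 2.6%

2.6%


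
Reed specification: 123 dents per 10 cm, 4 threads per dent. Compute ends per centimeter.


Formula: EPC = (dents per 10 cm * ends per dent) / 10
Step 1: Total ends per 10 cm = 123 * 4 = 492
Step 2: EPC = 492 / 10 = 49.2 ends/cm

49.2 ends/cm


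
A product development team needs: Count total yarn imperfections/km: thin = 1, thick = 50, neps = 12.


Formula: Total = thin places + thick places + neps
Total = 1 + 50 + 12
Total = 63 imperfections/km

63 imperfections/km


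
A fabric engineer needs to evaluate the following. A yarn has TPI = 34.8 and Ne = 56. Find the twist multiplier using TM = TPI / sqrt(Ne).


Formula: TM = TPI / sqrt(Ne)
Step 1: sqrt(Ne) = sqrt(56) = 7.4833
Step 2: TM = 34.8 / 7.4833 = 4.65

4.65 TM


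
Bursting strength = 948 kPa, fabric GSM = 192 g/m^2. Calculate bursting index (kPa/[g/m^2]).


Formula: Bursting Index = Bursting Strength / Fabric GSM
BI = 948 kPa / 192 g/m^2
BI = 4.938 kPa/(g/m^2)

4.938 kPa/(g/m^2)


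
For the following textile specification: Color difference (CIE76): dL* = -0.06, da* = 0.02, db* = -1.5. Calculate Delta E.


Formula: Delta E = sqrt(dL*^2 + da*^2 + db*^2)
Step 1: dL*^2 = (-0.06)^2 = 0.0036
Step 2: da*^2 = 0.02^2 = 0.0004
Step 3: db*^2 = (-1.5)^2 = 2.25
Step 4: Sum = 0.0036 + 0.0004 + 2.25 = 2.254
Step 5: Delta E = sqrt(2.254) = 1.5

1.5 Delta E


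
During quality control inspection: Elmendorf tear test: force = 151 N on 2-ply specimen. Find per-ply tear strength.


Formula: Per-ply strength = Total force / Number of plies
Per-ply = 151 N / 2
Per-ply = 75.5 N

75.5 N


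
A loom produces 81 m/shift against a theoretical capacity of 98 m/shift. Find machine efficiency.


Formula: Efficiency% = (Actual output / Theoretical output) * 100
Efficiency% = (81 / 98) * 100
Efficiency% = 0.826531 * 100 = 82.6531% ≈ 82.7%

82.7%


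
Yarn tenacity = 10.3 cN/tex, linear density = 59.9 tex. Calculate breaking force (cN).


Formula: Breaking force = Tenacity * Linear density
F = 10.3 cN/tex * 59.9 tex
F = 616.97 cN

616.97 cN


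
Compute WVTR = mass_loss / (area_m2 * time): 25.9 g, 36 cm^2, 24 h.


Formula: WVTR = mass_loss / (area * time)
Step 1: Convert area: 36 cm^2 = 0.0036 m^2
Step 2: WVTR = 25.9 g / (0.0036 m^2 * 24 h)
Step 3: WVTR = 25.9 / 0.0864 = 299.8 g/m^2/h

299.8 g/m^2/h


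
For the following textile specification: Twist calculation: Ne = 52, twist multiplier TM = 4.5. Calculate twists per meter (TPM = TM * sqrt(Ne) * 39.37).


Formula: TPM = TM * sqrt(Ne) * 39.37
Step 1: sqrt(Ne) = sqrt(52) = 7.2111
Step 2: TM * sqrt(Ne) = 4.5 * 7.2111 = 32.45
Step 3: TPM = 32.45 * 39.37 = 1278 twists/m

1278 twists/m


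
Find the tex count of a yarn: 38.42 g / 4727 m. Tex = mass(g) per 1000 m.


Formula: Tex = (mass_g / length_m) * 1000
Substituting: Tex = (38.42 / 4727) * 1000
Intermediate: 38.42 / 4727 = 0.00812778 g/m
Tex = 0.00812778 * 1000 = 8.13 tex

8.13 tex


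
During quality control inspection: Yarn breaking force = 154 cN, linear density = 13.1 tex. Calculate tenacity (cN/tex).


Formula: Tenacity = Breaking force / Linear density
Tenacity = 154 cN / 13.1 tex
Tenacity = 11.76 cN/tex

11.76 cN/tex


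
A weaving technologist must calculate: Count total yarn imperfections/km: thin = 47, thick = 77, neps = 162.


Formula: Total = thin places + thick places + neps
Total = 47 + 77 + 162
Total = 286 imperfections/km

286 imperfections/km


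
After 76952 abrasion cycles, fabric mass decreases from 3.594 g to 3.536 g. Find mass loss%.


Formula: Mass loss% = ((m_before - m_after) / m_before) * 100
Step 1: Mass loss = 3.594 - 3.536 = 0.058 g
Step 2: Ratio = 0.058 / 3.594 = 0.016138
Step 3: Mass loss% = 0.016138 * 100 = 1.6138% ≈ 1.61%

1.61%


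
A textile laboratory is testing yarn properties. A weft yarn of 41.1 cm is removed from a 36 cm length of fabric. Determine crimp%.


Formula: Crimp% = ((L_yarn - L_fabric) / L_fabric) * 100
Step 1: Extension = 41.1 - 36 = 5.1 cm
Step 2: Crimp% = (5.1 / 36) * 100
Step 3: Crimp% = 0.141667 * 100 = 14.1667% ≈ 14.2%

14.2%


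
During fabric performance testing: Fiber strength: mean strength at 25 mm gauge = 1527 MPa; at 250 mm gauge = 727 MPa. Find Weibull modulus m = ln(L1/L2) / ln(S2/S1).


Formula: m = ln(L1/L2) / ln(S2/S1)
Step 1: ln(L1/L2) = ln(25/250) = -2.30259
Step 2: S2/S1 = 727/1527 = 0.4761
Step 3: ln(S2/S1) = ln(0.4761) = -0.74213
Step 4: m = -2.30259 / -0.74213 = 3.10

3.10 (Weibull m)


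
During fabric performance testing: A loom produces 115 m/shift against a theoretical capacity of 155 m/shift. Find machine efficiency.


Formula: Efficiency% = (Actual output / Theoretical output) * 100
Efficiency% = (115 / 155) * 100
Efficiency% = 0.741935 * 100 = 74.1935% ≈ 74.2%

74.2%


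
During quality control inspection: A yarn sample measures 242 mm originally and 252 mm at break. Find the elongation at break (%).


Formula: Elongation (%) = ((L_break - L0) / L0) * 100
Step 1: Extension = 252 - 242 = 10 mm
Step 2: Elongation = (10 / 242) * 100
Step 3: Elongation = 0.041322 * 100 = 4.1322% ≈ 4.1%

4.1%


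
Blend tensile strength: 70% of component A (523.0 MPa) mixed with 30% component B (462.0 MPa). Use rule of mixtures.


Formula: Blend property = (fraction_A * property_A) + (fraction_B * property_B)
Step 1: Contribution A = 70/100 * 523.0 MPa = 366.1 MPa
Step 2: Contribution B = 30/100 * 462.0 MPa = 138.6 MPa
Step 3: Blend tensile strength = 366.1 + 138.6 = 504.7 MPa

504.7 MPa


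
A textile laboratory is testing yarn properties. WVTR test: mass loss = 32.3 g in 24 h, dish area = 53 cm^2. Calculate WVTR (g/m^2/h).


Formula: WVTR = mass_loss / (area * time)
Step 1: Convert area: 53 cm^2 = 0.0053 m^2
Step 2: WVTR = 32.3 g / (0.0053 m^2 * 24 h)
Step 3: WVTR = 32.3 / 0.1272 = 253.9 g/m^2/h

253.9 g/m^2/h


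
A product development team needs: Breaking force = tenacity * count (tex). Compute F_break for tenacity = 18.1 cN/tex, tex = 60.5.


Formula: Breaking force = Tenacity * Linear density
F = 18.1 cN/tex * 60.5 tex
F = 1095.05 cN

1095.05 cN


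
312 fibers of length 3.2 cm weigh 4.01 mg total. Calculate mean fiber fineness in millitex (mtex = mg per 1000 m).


Formula: fineness (mtex) = mass (mg) / total length (km) = (mass_mg / total_length_m) * 1000
Step 1: Convert fiber length: 3.2 cm = 0.032 m
Step 2: Total fiber length = 312 * 0.032 = 9.984 m
Step 3: Linear density = 4.01 mg / 9.984 m = 0.4016 mg/m
Step 4: fineness = 0.4016 * 1000 = 401.6 mtex

401.6 mtex


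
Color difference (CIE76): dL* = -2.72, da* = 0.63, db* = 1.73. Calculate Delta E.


Formula: Delta E = sqrt(dL*^2 + da*^2 + db*^2)
Step 1: dL*^2 = (-2.72)^2 = 7.3984
Step 2: da*^2 = 0.63^2 = 0.3969
Step 3: db*^2 = 1.73^2 = 2.9929
Step 4: Sum = 7.3984 + 0.3969 + 2.9929 = 10.7882
Step 5: Delta E = sqrt(10.7882) = 3.28

3.28 Delta E


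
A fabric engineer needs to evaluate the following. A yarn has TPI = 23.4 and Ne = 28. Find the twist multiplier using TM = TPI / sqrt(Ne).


Formula: TM = TPI / sqrt(Ne)
Step 1: sqrt(Ne) = sqrt(28) = 5.2915
Step 2: TM = 23.4 / 5.2915 = 4.42

4.42 TM


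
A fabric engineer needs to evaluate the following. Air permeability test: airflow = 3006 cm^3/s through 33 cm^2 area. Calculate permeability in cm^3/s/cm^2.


Formula: Air Permeability = Airflow / Test Area
AP = 3006 cm^3/s / 33 cm^2
AP = 91.1 cm^3/s/cm^2

91.1 cm^3/s/cm^2


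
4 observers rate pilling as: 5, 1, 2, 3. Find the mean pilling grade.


Formula: Mean = sum / count
Sum = 5 + 1 + 2 + 3 = 11
Mean = 11 / 4 = 2.8

2.8


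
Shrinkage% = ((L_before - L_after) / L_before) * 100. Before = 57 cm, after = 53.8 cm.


Formula: Shrinkage% = ((L_before - L_after) / L_before) * 100
Step 1: Shrinkage = 57 - 53.8 = 3.2 cm
Step 2: Shrinkage% = (3.2 / 57) * 100
Step 3: Shrinkage% = 0.05614 * 100 = 5.614% ≈ 5.6%

5.6%


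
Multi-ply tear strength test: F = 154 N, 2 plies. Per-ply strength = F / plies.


Formula: Per-ply strength = Total force / Number of plies
Per-ply = 154 N / 2
Per-ply = 77 N

77 N


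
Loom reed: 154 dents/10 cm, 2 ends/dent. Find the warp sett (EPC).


Formula: EPC = (dents per 10 cm * ends per dent) / 10
Step 1: Total ends per 10 cm = 154 * 2 = 308
Step 2: EPC = 308 / 10 = 30.8 ends/cm

30.8 ends/cm


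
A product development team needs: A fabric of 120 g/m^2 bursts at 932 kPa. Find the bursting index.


Formula: Bursting Index = Bursting Strength / Fabric GSM
BI = 932 kPa / 120 g/m^2
BI = 7.767 kPa/(g/m^2)

7.767 kPa/(g/m^2)


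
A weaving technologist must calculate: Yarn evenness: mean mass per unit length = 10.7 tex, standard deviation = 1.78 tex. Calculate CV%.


Formula: CV% = (standard deviation / mean) * 100
Step 1: Ratio = 1.78 / 10.7 = 0.166355
Step 2: CV% = 0.166355 * 100 = 16.6355% ≈ 16.6%

16.6%


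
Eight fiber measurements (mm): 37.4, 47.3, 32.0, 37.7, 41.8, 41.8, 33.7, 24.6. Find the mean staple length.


Formula: Mean = sum of lengths / count
Sum = 37.4 + 47.3 + 32.0 + 37.7 + 41.8 + 41.8 + 33.7 + 24.6
Sum = 296.3 mm
Mean = 296.3 / 8 = 37.04 mm

37.04 mm


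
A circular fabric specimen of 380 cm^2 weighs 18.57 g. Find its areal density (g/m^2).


Formula: GSM = mass_g / area_m2
Step 1: Convert area: 380 cm^2 = 380 / 10000 = 0.038 m^2
Step 2: GSM = 18.57 g / 0.038 m^2 = 488.7 g/m^2

488.7 g/m^2


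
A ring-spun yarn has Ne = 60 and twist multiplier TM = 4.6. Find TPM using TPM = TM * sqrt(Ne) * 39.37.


Formula: TPM = TM * sqrt(Ne) * 39.37
Step 1: sqrt(Ne) = sqrt(60) = 7.746
Step 2: TM * sqrt(Ne) = 4.6 * 7.746 = 35.6316
Step 3: TPM = 35.6316 * 39.37 = 1403 twists/m

1403 twists/m


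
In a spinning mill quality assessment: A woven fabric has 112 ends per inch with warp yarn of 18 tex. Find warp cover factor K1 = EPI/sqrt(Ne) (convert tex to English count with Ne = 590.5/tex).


Formula: K1 = EPI / sqrt(Ne), with Ne = 590.5 / tex_warp
Step 1: Ne = 590.5 / 18 = 32.806
Step 2: sqrt(Ne) = sqrt(32.806) = 5.7277
Step 3: K1 = 112 / 5.7277 = 19.6

19.6


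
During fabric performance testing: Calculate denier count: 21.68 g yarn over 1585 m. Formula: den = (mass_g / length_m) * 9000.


Formula: den = (mass_g / length_m) * 9000
Substituting: den = (21.68 / 1585) * 9000
Intermediate: 21.68 / 1585 = 0.01367823 g/m
den = 0.01367823 * 9000 = 123.1 denier

123.1 denier


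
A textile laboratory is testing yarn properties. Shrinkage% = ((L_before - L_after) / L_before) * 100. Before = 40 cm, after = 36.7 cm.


Formula: Shrinkage% = ((L_before - L_after) / L_before) * 100
Step 1: Shrinkage = 40 - 36.7 = 3.3 cm
Step 2: Shrinkage% = (3.3 / 40) * 100
Step 3: Shrinkage% = 0.0825 * 100 = 8.25% ≈ 8.3%

8.3%


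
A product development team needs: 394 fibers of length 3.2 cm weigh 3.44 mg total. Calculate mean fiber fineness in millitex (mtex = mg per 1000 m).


Formula: fineness (mtex) = mass (mg) / total length (km) = (mass_mg / total_length_m) * 1000
Step 1: Convert fiber length: 3.2 cm = 0.032 m
Step 2: Total fiber length = 394 * 0.032 = 12.608 m
Step 3: Linear density = 3.44 mg / 12.608 m = 0.2728 mg/m
Step 4: fineness = 0.2728 * 1000 = 272.8 mtex

272.8 mtex


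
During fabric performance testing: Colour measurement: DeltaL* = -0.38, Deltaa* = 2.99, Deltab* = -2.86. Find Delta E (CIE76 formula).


Formula: Delta E = sqrt(dL*^2 + da*^2 + db*^2)
Step 1: dL*^2 = (-0.38)^2 = 0.1444
Step 2: da*^2 = 2.99^2 = 8.9401
Step 3: db*^2 = (-2.86)^2 = 8.1796
Step 4: Sum = 0.1444 + 8.9401 + 8.1796 = 17.2641
Step 5: Delta E = sqrt(17.2641) = 4.16

4.16 Delta E


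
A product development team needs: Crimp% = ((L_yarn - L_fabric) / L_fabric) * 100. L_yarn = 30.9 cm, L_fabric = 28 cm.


Formula: Crimp% = ((L_yarn - L_fabric) / L_fabric) * 100
Step 1: Extension = 30.9 - 28 = 2.9 cm
Step 2: Crimp% = (2.9 / 28) * 100
Step 3: Crimp% = 0.103571 * 100 = 10.3571% ≈ 10.4%

10.4%


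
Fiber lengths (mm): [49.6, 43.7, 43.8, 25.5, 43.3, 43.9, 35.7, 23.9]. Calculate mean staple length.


Formula: Mean = sum of lengths / count
Sum = 49.6 + 43.7 + 43.8 + 25.5 + 43.3 + 43.9 + 35.7 + 23.9
Sum = 309.4 mm
Mean = 309.4 / 8 = 38.68 mm

38.68 mm


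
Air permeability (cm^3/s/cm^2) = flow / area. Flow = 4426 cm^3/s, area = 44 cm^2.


Formula: Air Permeability = Airflow / Test Area
AP = 4426 cm^3/s / 44 cm^2
AP = 100.6 cm^3/s/cm^2

100.6 cm^3/s/cm^2


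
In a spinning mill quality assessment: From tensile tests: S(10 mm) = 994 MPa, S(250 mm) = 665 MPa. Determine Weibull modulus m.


Formula: m = ln(L1/L2) / ln(S2/S1)
Step 1: ln(L1/L2) = ln(10/250) = -3.21888
Step 2: S2/S1 = 665/994 = 0.66901
Step 3: ln(S2/S1) = ln(0.66901) = -0.40196
Step 4: m = -3.21888 / -0.40196 = 8.01

8.01 (Weibull m)


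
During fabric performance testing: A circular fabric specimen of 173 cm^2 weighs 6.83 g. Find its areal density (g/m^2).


Formula: GSM = mass_g / area_m2
Step 1: Convert area: 173 cm^2 = 173 / 10000 = 0.0173 m^2
Step 2: GSM = 6.83 g / 0.0173 m^2 = 394.8 g/m^2

394.8 g/m^2


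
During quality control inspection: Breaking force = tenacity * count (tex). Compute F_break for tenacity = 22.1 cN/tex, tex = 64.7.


Formula: Breaking force = Tenacity * Linear density
F = 22.1 cN/tex * 64.7 tex
F = 1429.87 cN

1429.87 cN


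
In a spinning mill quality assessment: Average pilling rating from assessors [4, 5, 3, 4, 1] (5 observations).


Formula: Mean = sum / count
Sum = 4 + 5 + 3 + 4 + 1 = 17
Mean = 17 / 5 = 3.4

3.4


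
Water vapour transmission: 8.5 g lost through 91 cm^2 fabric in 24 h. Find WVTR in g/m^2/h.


Formula: WVTR = mass_loss / (area * time)
Step 1: Convert area: 91 cm^2 = 0.0091 m^2
Step 2: WVTR = 8.5 g / (0.0091 m^2 * 24 h)
Step 3: WVTR = 8.5 / 0.2184 = 38.9 g/m^2/h

38.9 g/m^2/h


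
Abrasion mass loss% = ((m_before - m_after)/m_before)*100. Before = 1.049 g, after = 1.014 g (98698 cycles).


Formula: Mass loss% = ((m_before - m_after) / m_before) * 100
Step 1: Mass loss = 1.049 - 1.014 = 0.035 g
Step 2: Ratio = 0.035 / 1.049 = 0.0333651
Step 3: Mass loss% = 0.0333651 * 100 = 3.33651% ≈ 3.34%

3.34%


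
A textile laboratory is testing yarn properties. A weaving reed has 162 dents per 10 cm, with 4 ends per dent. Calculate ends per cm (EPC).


Formula: EPC = (dents per 10 cm * ends per dent) / 10
Step 1: Total ends per 10 cm = 162 * 4 = 648
Step 2: EPC = 648 / 10 = 64.8 ends/cm

64.8 ends/cm


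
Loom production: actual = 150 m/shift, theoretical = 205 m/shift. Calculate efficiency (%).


Formula: Efficiency% = (Actual output / Theoretical output) * 100
Efficiency% = (150 / 205) * 100
Efficiency% = 0.731707 * 100 = 73.1707% ≈ 73.2%

73.2%


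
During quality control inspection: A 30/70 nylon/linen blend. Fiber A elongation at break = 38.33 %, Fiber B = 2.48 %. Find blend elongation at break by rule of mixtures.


Formula: Blend property = (fraction_A * property_A) + (fraction_B * property_B)
Step 1: Contribution A = 30/100 * 38.33 % = 11.499 %
Step 2: Contribution B = 70/100 * 2.48 % = 1.736 %
Step 3: Blend elongation at break = 11.499 + 1.736 = 13.235 %

13.235 %


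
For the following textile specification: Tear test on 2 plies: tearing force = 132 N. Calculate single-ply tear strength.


Formula: Per-ply strength = Total force / Number of plies
Per-ply = 132 N / 2
Per-ply = 66 N

66 N


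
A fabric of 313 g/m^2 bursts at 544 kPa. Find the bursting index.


Formula: Bursting Index = Bursting Strength / Fabric GSM
BI = 544 kPa / 313 g/m^2
BI = 1.738 kPa/(g/m^2)

1.738 kPa/(g/m^2)


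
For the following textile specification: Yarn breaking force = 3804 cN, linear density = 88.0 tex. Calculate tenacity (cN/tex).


Formula: Tenacity = Breaking force / Linear density
Tenacity = 3804 cN / 88.0 tex
Tenacity = 43.23 cN/tex

43.23 cN/tex


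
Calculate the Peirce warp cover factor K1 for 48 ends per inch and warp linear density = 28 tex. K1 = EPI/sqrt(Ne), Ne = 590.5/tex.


Formula: K1 = EPI / sqrt(Ne), with Ne = 590.5 / tex_warp
Step 1: Ne = 590.5 / 28 = 21.089
Step 2: sqrt(Ne) = sqrt(21.089) = 4.5923
Step 3: K1 = 48 / 4.5923 = 10.5

10.5


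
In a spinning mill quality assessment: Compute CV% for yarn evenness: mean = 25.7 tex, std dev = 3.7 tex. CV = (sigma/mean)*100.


Formula: CV% = (standard deviation / mean) * 100
Step 1: Ratio = 3.7 / 25.7 = 0.143969
Step 2: CV% = 0.143969 * 100 = 14.3969% ≈ 14.4%

14.4%


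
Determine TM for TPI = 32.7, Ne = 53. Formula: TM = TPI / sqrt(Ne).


Formula: TM = TPI / sqrt(Ne)
Step 1: sqrt(Ne) = sqrt(53) = 7.2801
Step 2: TM = 32.7 / 7.2801 = 4.49

4.49 TM


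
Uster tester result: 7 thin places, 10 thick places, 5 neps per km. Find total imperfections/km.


Formula: Total = thin places + thick places + neps
Total = 7 + 10 + 5
Total = 22 imperfections/km

22 imperfections/km


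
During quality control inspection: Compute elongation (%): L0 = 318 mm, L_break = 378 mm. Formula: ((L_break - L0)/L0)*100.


Formula: Elongation (%) = ((L_break - L0) / L0) * 100
Step 1: Extension = 378 - 318 = 60 mm
Step 2: Elongation = (60 / 318) * 100
Step 3: Elongation = 0.188679 * 100 = 18.8679% ≈ 18.9%

18.9%


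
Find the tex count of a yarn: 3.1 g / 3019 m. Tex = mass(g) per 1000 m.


Formula: Tex = (mass_g / length_m) * 1000
Substituting: Tex = (3.1 / 3019) * 1000
Intermediate: 3.1 / 3019 = 0.00102683 g/m
Tex = 0.00102683 * 1000 = 1.03 tex

1.03 tex


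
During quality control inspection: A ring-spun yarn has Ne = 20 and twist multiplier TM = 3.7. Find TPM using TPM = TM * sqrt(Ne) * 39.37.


Formula: TPM = TM * sqrt(Ne) * 39.37
Step 1: sqrt(Ne) = sqrt(20) = 4.4721
Step 2: TM * sqrt(Ne) = 3.7 * 4.4721 = 16.5468
Step 3: TPM = 16.5468 * 39.37 = 651 twists/m

651 twists/m


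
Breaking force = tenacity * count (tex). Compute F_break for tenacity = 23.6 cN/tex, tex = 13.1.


Formula: Breaking force = Tenacity * Linear density
F = 23.6 cN/tex * 13.1 tex
F = 309.16 cN

309.16 cN
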